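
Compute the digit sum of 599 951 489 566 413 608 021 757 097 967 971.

5+9+9+9+5+1+4+8+9+5+6+6+4+1+3+6+0+8+0+2+1+7+5+7+0+9+7+9+6+7+9+7+1 = 175

175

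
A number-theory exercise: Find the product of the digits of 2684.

2×6×8×4 = 384

384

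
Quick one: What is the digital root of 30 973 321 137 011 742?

9

3+0+9+7+3+3+2+1+1+3+7+0+1+1+7+4+2 = 54
5+4 = 9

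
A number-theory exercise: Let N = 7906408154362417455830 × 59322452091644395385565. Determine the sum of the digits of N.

7906408154362417455830 × 59322452091644395385565 = 469027518954151095105481913673725059207093950
Sum of its 45 digits: 192.

192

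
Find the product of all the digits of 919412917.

9×1×9×4×1×2×9×1×7 = 40824

40824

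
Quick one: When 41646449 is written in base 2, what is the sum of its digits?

16

41646449 in base 2 is 10011110110111100101110001.
Digit sum: 1+0+0+1+1+1+1+0+1+1+0+1+1+1+1+0+0+1+0+1+1+1+0+0+0+1 = 16.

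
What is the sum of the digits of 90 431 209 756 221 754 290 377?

9+0+4+3+1+2+0+9+7+5+6+2+2+1+7+5+4+2+9+0+3+7+7 = 95

95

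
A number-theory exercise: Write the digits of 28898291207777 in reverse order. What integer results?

Reversing 28898291207777 gives 77770219289882.

77770219289882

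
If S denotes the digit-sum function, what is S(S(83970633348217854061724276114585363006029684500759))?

6

First digit sum: 213.
2+1+3 = 6.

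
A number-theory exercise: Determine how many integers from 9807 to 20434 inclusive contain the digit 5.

3555

The integers in [9807, 20434] that contain the digit 5: 9815, 9825, 9835, 9845, 9850, 9851, …, 20415, 20425.
3555 qualify.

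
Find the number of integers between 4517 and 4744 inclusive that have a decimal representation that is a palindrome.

2

The integers in [4517, 4744] that have a decimal representation that is a palindrome: 4554, 4664.
2 qualify.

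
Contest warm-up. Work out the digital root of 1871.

1+8+7+1 = 17
1+7 = 8

8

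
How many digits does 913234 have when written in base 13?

913234 in base 13 is 25C89A, which has 6 digits.

6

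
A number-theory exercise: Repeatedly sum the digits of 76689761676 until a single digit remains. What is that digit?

7+6+6+8+9+7+6+1+6+7+6 = 69
6+9 = 15
1+5 = 6

6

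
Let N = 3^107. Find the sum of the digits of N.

234

3^107 = 1127130637840908780976740490797413723399509150616187
Sum of its 52 digits: 234.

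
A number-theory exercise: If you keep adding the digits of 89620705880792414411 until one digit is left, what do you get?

8+9+6+2+0+7+0+5+8+8+0+7+9+2+4+1+4+4+1+1 = 86
8+6 = 14
1+4 = 5

5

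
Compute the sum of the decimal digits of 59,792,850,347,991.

78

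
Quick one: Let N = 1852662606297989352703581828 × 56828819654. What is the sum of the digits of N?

1852662606297989352703581828 × 56828819654 = 105284629133018041507604049023243647512
Sum of its 39 digits: 132.

132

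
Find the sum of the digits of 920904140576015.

53

9+2+0+9+0+4+1+4+0+5+7+6+0+1+5 = 53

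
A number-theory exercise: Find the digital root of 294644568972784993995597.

2+9+4+6+4+4+5+6+8+9+7+2+7+8+4+9+9+3+9+9+5+5+9+7 = 150
1+5+0 = 6
(Equivalently, 294644568972784993995597 mod 9 = 6.)

6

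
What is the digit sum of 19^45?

262

19^45 = 3498743002442937227729601361122964878585526371203662724899
Sum of its 58 digits: 262.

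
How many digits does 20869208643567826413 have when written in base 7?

20869208643567826413 in base 7 is 52235445152214154265454, which has 23 digits.

23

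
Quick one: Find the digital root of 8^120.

1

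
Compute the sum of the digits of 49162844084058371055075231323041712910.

135

4+9+1+6+2+8+4+4+0+8+4+0+5+8+3+7+1+0+5+5+0+7+5+2+3+1+3+2+3+0+4+1+7+1+2+9+1+0 = 135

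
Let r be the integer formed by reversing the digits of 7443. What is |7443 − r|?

Reverse of 7443 is 3447.
|7443 − 3447| = 3996

3996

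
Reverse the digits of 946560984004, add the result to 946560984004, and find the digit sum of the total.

47

Reversal of 946560984004 is 400489065649; 946560984004 + 400489065649 = 1347050049653.
Digit sum of 1347050049653: 1+3+4+7+0+5+0+0+4+9+6+5+3 = 47.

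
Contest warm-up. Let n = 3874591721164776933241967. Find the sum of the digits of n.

3+8+7+4+5+9+1+7+2+1+1+6+4+7+7+6+9+3+3+2+4+1+9+6+7 = 122

122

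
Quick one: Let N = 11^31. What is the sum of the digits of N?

11^31 = 191943424957750480504146841291811
Sum of its 33 digits: 137.

137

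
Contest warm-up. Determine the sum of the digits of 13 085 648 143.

1+3+0+8+5+6+4+8+1+4+3 = 43

43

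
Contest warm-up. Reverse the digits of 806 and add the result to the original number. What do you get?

1414

Reverse of 806 is 608.
806 + 608 = 1414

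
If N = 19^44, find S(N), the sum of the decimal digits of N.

19^44 = 184144368549628275143663229532787625188711914273876985521
Sum of its 57 digits: 271.

271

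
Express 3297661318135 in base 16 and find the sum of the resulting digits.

3297661318135 in base 16 is 2FFCBEE73F7.
Digit sum: 2+15+15+12+11+14+14+7+3+15+7 = 115.

115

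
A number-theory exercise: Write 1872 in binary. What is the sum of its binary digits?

1872 in base 2 is 11101010000.
Digit sum: 1+1+1+0+1+0+1+0+0+0+0 = 5.

5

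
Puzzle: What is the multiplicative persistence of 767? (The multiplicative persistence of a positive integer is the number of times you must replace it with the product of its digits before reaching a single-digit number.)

4

767 → 294 → 72 → 14 → 4 (4 steps)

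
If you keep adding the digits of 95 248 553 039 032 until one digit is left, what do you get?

9+5+2+4+8+5+5+3+0+3+9+0+3+2 = 58
5+8 = 13
1+3 = 4
(Equivalently, 95 248 553 039 032 mod 9 = 4.)

4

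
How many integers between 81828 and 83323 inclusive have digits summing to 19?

84

The integers in [81828, 83323] that have digits summing to 19: 81901, 81910, 82009, 82018, 82027, 82036, …, 83314, 83323.
84 qualify.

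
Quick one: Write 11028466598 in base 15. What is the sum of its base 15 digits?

11028466598 in base 15 is 448313C18.
Digit sum: 4+4+8+3+1+3+12+1+8 = 44.

44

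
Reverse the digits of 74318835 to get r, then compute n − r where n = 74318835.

Reverse of 74318835 is 53881347.
74318835 − 53881347 = 20437488

20437488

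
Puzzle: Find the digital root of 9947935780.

9+9+4+7+9+3+5+7+8+0 = 61
6+1 = 7
(Equivalently, 9947935780 mod 9 = 7.)

7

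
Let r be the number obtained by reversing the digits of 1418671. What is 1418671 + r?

3186812

Reverse of 1418671 is 1768141.
1418671 + 1768141 = 3186812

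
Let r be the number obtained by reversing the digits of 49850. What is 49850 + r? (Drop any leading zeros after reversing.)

55744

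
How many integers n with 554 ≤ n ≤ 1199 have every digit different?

The integers in [554, 1199] that have every digit different: 560, 561, 562, 563, 564, 567, …, 1097, 1098.
376 qualify.

376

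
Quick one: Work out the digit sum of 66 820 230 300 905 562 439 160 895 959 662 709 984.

176

6+6+8+2+0+2+3+0+3+0+0+9+0+5+5+6+2+4+3+9+1+6+0+8+9+5+9+5+9+6+6+2+7+0+9+9+8+4 = 176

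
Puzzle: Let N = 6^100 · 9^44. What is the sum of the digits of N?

6^100 · 9^44 = 633571238251314630575097946473841306076507637378518494907903238064922301387075071421180351825991991251474046408548417536
Sum of its 120 digits: 513.

513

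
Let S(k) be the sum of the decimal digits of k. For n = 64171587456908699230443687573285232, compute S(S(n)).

First digit sum: 169.
1+6+9 = 16.

16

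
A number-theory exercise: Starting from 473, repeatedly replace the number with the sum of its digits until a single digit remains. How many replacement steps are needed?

2

473 → 14 → 5 (2 steps)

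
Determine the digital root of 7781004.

9

7+7+8+1+0+0+4 = 27
2+7 = 9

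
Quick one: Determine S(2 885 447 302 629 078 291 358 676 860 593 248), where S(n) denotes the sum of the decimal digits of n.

167

2+8+8+5+4+4+7+3+0+2+6+2+9+0+7+8+2+9+1+3+5+8+6+7+6+8+6+0+5+9+3+2+4+8 = 167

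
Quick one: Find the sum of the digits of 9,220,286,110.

31

9+2+2+0+2+8+6+1+1+0 = 31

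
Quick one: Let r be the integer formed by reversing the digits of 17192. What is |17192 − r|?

Reverse of 17192 is 29171.
|17192 − 29171| = 11979

11979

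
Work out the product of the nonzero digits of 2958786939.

58786560

2×9×5×8×7×8×6×9×3×9 = 58786560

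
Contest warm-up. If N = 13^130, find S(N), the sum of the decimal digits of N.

706

13^130 = 6495847189879200919523571558866128178519676272281183726839381003906688615833519556218736219093975317609794137607877958572218335473711513642939049
Sum of its 145 digits: 706.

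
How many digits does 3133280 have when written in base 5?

3133280 in base 5 is 1300231110, which has 10 digits.

10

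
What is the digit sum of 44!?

44! = 2658271574788448768043625811014615890319638528000000000
Sum of its 55 digits: 216.

216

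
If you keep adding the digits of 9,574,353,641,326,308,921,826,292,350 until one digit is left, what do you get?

9+5+7+4+3+5+3+6+4+1+3+2+6+3+0+8+9+2+1+8+2+6+2+9+2+3+5+0 = 118
1+1+8 = 10
1+0 = 1

1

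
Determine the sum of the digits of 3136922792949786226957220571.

135

3+1+3+6+9+2+2+7+9+2+9+4+9+7+8+6+2+2+6+9+5+7+2+2+0+5+7+1 = 135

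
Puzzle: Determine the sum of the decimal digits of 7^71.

7^71 = 1004525211269079039999221534496697502180541686174722466474743
Sum of its 61 digits: 265.

265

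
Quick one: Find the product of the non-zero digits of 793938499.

13226976

7×9×3×9×3×8×4×9×9 = 13226976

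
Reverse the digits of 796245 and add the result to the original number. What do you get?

1338942

Reverse of 796245 is 542697.
796245 + 542697 = 1338942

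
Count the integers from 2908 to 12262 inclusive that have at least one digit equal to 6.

The integers in [2908, 12262] that have at least one digit equal to 6: 2916, 2926, 2936, 2946, 2956, 2960, …, 12261, 12262.
3233 qualify.

3233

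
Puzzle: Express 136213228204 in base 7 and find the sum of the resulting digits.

34

136213228204 in base 7 is 12561330223204.
Digit sum: 1+2+5+6+1+3+3+0+2+2+3+2+0+4 = 34.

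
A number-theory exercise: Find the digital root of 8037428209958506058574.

6

8+0+3+7+4+2+8+2+0+9+9+5+8+5+0+6+0+5+8+5+7+4 = 105
1+0+5 = 6
(Equivalently, 8037428209958506058574 mod 9 = 6.)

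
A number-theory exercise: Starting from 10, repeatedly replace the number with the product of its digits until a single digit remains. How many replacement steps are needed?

10 → 0 (1 step)

1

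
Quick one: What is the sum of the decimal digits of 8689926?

8+6+8+9+9+2+6 = 48

48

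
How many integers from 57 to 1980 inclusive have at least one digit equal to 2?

The integers in [57, 1980] that have at least one digit equal to 2: 62, 72, 82, 92, 102, 112, …, 1962, 1972.
525 qualify.

525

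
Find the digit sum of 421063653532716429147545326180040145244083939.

171

4+2+1+0+6+3+6+5+3+5+3+2+7+1+6+4+2+9+1+4+7+5+4+5+3+2+6+1+8+0+0+4+0+1+4+5+2+4+4+0+8+3+9+3+9 = 171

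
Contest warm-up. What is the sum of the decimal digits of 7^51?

217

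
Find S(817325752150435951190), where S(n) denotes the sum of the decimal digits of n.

83

8+1+7+3+2+5+7+5+2+1+5+0+4+3+5+9+5+1+1+9+0 = 83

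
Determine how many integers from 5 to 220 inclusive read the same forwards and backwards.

26

The integers in [5, 220] that read the same forwards and backwards: 5, 6, 7, 8, 9, 11, …, 202, 212.
26 qualify.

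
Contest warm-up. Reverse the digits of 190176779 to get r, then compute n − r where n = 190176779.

-787494312

Reverse of 190176779 is 977671091.
190176779 − 977671091 = -787494312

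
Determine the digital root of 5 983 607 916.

5+9+8+3+6+0+7+9+1+6 = 54
5+4 = 9

9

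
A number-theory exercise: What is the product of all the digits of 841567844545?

8×4×1×5×6×7×8×4×4×5×4×5 = 86016000

86016000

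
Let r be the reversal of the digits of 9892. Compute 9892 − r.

Reverse of 9892 is 2989.
9892 − 2989 = 6903

6903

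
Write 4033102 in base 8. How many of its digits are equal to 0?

4033102 in base 8 is 17305116.
The digit 0 appears 1 time.

1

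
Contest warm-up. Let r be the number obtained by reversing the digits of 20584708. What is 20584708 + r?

101333210

Reverse of 20584708 is 80748502.
20584708 + 80748502 = 101333210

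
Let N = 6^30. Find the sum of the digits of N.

6^30 = 221073919720733357899776
Sum of its 24 digits: 117.

117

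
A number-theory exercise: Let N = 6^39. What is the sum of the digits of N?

162

6^39 = 2227915756473955677973140996096
Sum of its 31 digits: 162.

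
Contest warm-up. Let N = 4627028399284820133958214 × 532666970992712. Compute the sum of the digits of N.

4627028399284820133958214 × 532666970992712 = 2464665202144301924061348322813506536368
Sum of its 40 digits: 148.

148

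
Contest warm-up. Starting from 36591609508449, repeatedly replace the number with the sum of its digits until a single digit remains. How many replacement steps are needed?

3

36591609508449 → 69 → 15 → 6 (3 steps)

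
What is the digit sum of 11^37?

200

11^37 = 340039485861577398992406882305761986971
Sum of its 39 digits: 200.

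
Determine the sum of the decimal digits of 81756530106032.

8+1+7+5+6+5+3+0+1+0+6+0+3+2 = 47

47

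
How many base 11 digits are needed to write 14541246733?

14541246733 in base 11 is 6192177992, which has 10 digits.

10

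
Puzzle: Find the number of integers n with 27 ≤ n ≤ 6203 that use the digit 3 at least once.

The integers in [27, 6203] that use the digit 3 at least once: 30, 31, 32, 33, 34, 35, …, 6193, 6203.
2391 qualify.

2391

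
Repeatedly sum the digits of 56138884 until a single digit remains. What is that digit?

7

5+6+1+3+8+8+8+4 = 43
4+3 = 7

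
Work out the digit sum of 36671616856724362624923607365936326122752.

3+6+6+7+1+6+1+6+8+5+6+7+2+4+3+6+2+6+2+4+9+2+3+6+0+7+3+6+5+9+3+6+3+2+6+1+2+2+7+5+2 = 180

180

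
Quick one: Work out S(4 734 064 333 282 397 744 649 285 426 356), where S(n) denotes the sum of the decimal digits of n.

143

4+7+3+4+0+6+4+3+3+3+2+8+2+3+9+7+7+4+4+6+4+9+2+8+5+4+2+6+3+5+6 = 143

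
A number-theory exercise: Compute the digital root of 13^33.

The digital root of n equals n mod 9 (or 9 when 9 | n), so we need 13^33 mod 9.
13^33 ≡ 1 (mod 9), so the digital root is 1.

1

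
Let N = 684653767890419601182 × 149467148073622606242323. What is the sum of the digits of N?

684653767890419601182 × 149467148073622606242323 = 102333246104440989077690137405009669309225786
Sum of its 45 digits: 184.

184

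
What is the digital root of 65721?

3

6+5+7+2+1 = 21
2+1 = 3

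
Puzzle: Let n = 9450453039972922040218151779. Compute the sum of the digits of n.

118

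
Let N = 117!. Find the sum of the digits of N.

738

117! = 3969937160808720895401959629498630647790406360168322301129748464310422041758630649341780708631240196854767624444057168110272995649603642560353748940315749184568295424000000000000000000000000000
Sum of its 193 digits: 738.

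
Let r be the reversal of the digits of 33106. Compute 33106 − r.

Reverse of 33106 is 60133.
33106 − 60133 = -27027

-27027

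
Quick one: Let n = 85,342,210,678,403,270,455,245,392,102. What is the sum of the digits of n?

104

8+5+3+4+2+2+1+0+6+7+8+4+0+3+2+7+0+4+5+5+2+4+5+3+9+2+1+0+2 = 104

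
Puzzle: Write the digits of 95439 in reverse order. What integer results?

Reversing 95439 gives 93459.

93459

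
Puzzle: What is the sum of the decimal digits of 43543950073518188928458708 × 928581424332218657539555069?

43543950073518188928458708 × 928581424332218657539555069 = 40434103180318537202482844177174674551764730258590852
Sum of its 53 digits: 215.

215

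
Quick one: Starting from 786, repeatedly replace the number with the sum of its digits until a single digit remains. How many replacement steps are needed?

2

786 → 21 → 3 (2 steps)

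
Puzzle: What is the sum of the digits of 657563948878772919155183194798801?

6+5+7+5+6+3+9+4+8+8+7+8+7+7+2+9+1+9+1+5+5+1+8+3+1+9+4+7+9+8+8+0+1 = 181

181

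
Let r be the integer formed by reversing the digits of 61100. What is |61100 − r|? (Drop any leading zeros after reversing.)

60984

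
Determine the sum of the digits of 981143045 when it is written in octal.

981143045 in base 8 is 7236607005.
Digit sum: 7+2+3+6+6+0+7+0+0+5 = 36.

36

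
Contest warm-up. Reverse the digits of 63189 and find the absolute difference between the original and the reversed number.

34947

Reverse of 63189 is 98136.
|63189 − 98136| = 34947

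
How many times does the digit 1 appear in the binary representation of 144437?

8

144437 in base 2 is 100011010000110101.
The digit 1 appears 8 times.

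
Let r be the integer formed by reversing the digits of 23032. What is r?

Reversing 23032 gives 23032.

23032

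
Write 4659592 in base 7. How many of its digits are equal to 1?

1

4659592 in base 7 is 54414550.
The digit 1 appears 1 time.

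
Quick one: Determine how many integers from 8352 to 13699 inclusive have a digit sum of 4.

20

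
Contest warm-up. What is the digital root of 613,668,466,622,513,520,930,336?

6

6+1+3+6+6+8+4+6+6+6+2+2+5+1+3+5+2+0+9+3+0+3+3+6 = 96
9+6 = 15
1+5 = 6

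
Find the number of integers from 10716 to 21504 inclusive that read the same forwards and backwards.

107

The integers in [10716, 21504] that read the same forwards and backwards: 10801, 10901, 11011, 11111, 11211, 11311, …, 21312, 21412.
107 qualify.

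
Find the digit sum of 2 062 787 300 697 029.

68

2+0+6+2+7+8+7+3+0+0+6+9+7+0+2+9 = 68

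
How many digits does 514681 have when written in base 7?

7

514681 in base 7 is 4242346, which has 7 digits.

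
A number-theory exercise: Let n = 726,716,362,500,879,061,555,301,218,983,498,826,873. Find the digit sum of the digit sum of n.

10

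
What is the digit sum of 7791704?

35

7+7+9+1+7+0+4 = 35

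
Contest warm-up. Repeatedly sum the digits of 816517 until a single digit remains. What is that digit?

1

8+1+6+5+1+7 = 28
2+8 = 10
1+0 = 1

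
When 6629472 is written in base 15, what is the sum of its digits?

6629472 in base 15 is 8AE44C.
Digit sum: 8+10+14+4+4+12 = 52.

52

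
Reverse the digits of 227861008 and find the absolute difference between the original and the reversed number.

572307714

Reverse of 227861008 is 800168722.
|227861008 − 800168722| = 572307714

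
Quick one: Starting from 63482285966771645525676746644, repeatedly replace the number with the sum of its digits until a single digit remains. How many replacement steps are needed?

2

63482285966771645525676746644 → 151 → 7 (2 steps)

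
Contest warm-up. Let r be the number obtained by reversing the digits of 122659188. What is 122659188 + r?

Reverse of 122659188 is 881956221.
122659188 + 881956221 = 1004615409

1004615409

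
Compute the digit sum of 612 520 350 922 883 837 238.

6+1+2+5+2+0+3+5+0+9+2+2+8+8+3+8+3+7+2+3+8 = 87

87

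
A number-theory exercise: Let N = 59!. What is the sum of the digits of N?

324

59! = 138683118545689835737939019720389406345902876772687432540821294940160000000000000
Sum of its 81 digits: 324.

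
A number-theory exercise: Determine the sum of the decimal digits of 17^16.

17^16 = 48661191875666868481
Sum of its 20 digits: 109.

109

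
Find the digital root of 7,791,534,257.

5

7+7+9+1+5+3+4+2+5+7 = 50
5+0 = 5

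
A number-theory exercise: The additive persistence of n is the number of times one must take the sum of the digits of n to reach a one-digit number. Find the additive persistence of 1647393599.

3

1647393599 → 56 → 11 → 2 (3 steps)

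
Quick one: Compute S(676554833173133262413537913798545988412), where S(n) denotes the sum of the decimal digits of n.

181

6+7+6+5+5+4+8+3+3+1+7+3+1+3+3+2+6+2+4+1+3+5+3+7+9+1+3+7+9+8+5+4+5+9+8+8+4+1+2 = 181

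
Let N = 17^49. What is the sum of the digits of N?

17^49 = 1958831807773342257691221904789587637189069813834520650586897
Sum of its 61 digits: 305.

305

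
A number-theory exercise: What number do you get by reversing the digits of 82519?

91528

Reversing 82519 gives 91528.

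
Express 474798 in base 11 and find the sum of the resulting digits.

474798 in base 11 is 2A47A5.
Digit sum: 2+10+4+7+10+5 = 38.

38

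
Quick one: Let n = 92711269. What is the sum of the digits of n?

9+2+7+1+1+2+6+9 = 37

37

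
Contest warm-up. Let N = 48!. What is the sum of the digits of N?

48! = 12413915592536072670862289047373375038521486354677760000000000
Sum of its 62 digits: 234.

234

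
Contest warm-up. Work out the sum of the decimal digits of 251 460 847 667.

2+5+1+4+6+0+8+4+7+6+6+7 = 56

56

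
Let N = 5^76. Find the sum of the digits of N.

247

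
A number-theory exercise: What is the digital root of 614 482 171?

7

6+1+4+4+8+2+1+7+1 = 34
3+4 = 7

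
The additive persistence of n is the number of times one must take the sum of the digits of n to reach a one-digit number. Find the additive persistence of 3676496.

3676496 → 41 → 5 (2 steps)

2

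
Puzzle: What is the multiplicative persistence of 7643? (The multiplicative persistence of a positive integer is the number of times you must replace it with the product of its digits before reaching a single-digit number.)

7643 → 504 → 0 (2 steps)

2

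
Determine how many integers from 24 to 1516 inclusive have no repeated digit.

948

The integers in [24, 1516] that have no repeated digit: 24, 25, 26, 27, 28, 29, …, 1508, 1509.
948 qualify.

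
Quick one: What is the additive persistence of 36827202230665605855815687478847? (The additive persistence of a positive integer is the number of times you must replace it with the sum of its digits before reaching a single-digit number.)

3

36827202230665605855815687478847 → 154 → 10 → 1 (3 steps)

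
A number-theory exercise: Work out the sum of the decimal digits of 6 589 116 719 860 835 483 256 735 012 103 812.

144

6+5+8+9+1+1+6+7+1+9+8+6+0+8+3+5+4+8+3+2+5+6+7+3+5+0+1+2+1+0+3+8+1+2 = 144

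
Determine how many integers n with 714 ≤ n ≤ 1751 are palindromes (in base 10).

36

The integers in [714, 1751] that are palindromes (in base 10): 717, 727, 737, 747, 757, 767, …, 1551, 1661.
36 qualify.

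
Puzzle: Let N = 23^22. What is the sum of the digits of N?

23^22 = 907846434775996175406740561329
Sum of its 30 digits: 148.

148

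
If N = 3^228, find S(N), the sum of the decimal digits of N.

3^228 = 6076396096647706909168138770838836135530328017648434830996201971201776350890241322455818405320466786549738961
Sum of its 109 digits: 495.

495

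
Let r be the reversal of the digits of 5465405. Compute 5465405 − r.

419760

Reverse of 5465405 is 5045645.
5465405 − 5045645 = 419760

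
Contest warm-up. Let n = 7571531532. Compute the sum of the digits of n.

7+5+7+1+5+3+1+5+3+2 = 39

39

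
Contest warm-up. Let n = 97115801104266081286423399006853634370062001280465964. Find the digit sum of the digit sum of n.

6

First digit sum: 204.
2+0+4 = 6.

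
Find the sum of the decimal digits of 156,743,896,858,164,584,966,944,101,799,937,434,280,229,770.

230

1+5+6+7+4+3+8+9+6+8+5+8+1+6+4+5+8+4+9+6+6+9+4+4+1+0+1+7+9+9+9+3+7+4+3+4+2+8+0+2+2+9+7+7+0 = 230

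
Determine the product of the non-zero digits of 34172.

168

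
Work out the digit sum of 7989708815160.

69

7+9+8+9+7+0+8+8+1+5+1+6+0 = 69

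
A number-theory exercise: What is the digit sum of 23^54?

23^54 = 34143115322784228849944935551113819944806873883247339368564776954250143409
Sum of its 74 digits: 343.

343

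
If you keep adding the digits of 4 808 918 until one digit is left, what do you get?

4+8+0+8+9+1+8 = 38
3+8 = 11
1+1 = 2

2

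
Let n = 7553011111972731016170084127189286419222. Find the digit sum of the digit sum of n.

10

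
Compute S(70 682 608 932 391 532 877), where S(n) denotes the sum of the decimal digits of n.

96

7+0+6+8+2+6+0+8+9+3+2+3+9+1+5+3+2+8+7+7 = 96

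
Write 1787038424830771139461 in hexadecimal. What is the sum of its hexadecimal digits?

1787038424830771139461 in base 16 is 60E023DB3F8BB71385.
Digit sum: 6+0+14+0+2+3+13+11+3+15+8+11+11+7+1+3+8+5 = 121.

121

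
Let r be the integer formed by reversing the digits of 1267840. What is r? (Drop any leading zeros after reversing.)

Reversing 1267840 gives 487621.

487621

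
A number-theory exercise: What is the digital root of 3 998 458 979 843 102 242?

7

3+9+9+8+4+5+8+9+7+9+8+4+3+1+0+2+2+4+2 = 97
9+7 = 16
1+6 = 7
(Equivalently, 3 998 458 979 843 102 242 mod 9 = 7.)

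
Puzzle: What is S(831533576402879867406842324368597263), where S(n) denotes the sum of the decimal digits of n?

174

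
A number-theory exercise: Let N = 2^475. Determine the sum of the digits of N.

2^475 = 97554642197374757230674913431036447054643691958280348464348654988292866838117675628759565720734124098744591597543956965482749239977758915821568
Sum of its 143 digits: 731.

731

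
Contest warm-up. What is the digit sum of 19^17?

19^17 = 5480386857784802185939
Sum of its 22 digits: 118.

118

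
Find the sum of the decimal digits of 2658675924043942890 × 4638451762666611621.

144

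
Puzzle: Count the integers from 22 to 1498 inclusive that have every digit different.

942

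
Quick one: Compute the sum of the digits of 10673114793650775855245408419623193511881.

175

1+0+6+7+3+1+1+4+7+9+3+6+5+0+7+7+5+8+5+5+2+4+5+4+0+8+4+1+9+6+2+3+1+9+3+5+1+1+8+8+1 = 175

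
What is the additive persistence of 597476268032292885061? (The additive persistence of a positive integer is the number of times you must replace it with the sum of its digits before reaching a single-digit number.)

2

597476268032292885061 → 100 → 1 (2 steps)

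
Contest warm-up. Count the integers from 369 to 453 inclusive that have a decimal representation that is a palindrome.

The integers in [369, 453] that have a decimal representation that is a palindrome: 373, 383, 393, 404, 414, 424, 434, 444.
8 qualify.

8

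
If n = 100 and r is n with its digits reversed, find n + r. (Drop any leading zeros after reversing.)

Reverse of 100 is 1.
100 + 1 = 101

101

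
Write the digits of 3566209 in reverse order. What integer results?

9026653

Reversing 3566209 gives 9026653.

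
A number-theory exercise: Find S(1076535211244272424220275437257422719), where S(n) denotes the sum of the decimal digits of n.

1+0+7+6+5+3+5+2+1+1+2+4+4+2+7+2+4+2+4+2+2+0+2+7+5+4+3+7+2+5+7+4+2+2+7+1+9 = 133

133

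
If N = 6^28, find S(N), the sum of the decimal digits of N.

90

6^28 = 6140942214464815497216
Sum of its 22 digits: 90.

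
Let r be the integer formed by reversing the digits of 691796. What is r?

697196

Reversing 691796 gives 697196.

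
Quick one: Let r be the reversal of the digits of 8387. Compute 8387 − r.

549

Reverse of 8387 is 7838.
8387 − 7838 = 549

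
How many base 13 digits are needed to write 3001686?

6

3001686 in base 13 is 81135C, which has 6 digits.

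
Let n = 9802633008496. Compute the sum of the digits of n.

58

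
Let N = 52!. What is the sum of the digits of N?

279

52! = 80658175170943878571660636856403766975289505440883277824000000000000
Sum of its 68 digits: 279.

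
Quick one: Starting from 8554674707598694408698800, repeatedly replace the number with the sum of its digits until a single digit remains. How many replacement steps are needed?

3

8554674707598694408698800 → 137 → 11 → 2 (3 steps)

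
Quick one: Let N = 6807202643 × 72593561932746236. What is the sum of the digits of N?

6807202643 × 72593561932746236 = 494159086653374365947501748
Sum of its 27 digits: 133.

133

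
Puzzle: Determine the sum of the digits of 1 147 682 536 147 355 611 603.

1+1+4+7+6+8+2+5+3+6+1+4+7+3+5+5+6+1+1+6+0+3 = 85

85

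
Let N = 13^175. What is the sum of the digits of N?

13^175 = 871137388490409640395143560309770143799567296484682618276610195923425114798052829952314232741777648599474314642343292089884307181148651913000373936229678052101136085486451328340016176212521703557
Sum of its 195 digits: 841.

841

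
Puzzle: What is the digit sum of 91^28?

91^28 = 7131140366182514222469625631902508493327602479768018321
Sum of its 55 digits: 217.

217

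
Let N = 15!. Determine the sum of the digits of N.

15! = 1307674368000
Sum of its 13 digits: 45.

45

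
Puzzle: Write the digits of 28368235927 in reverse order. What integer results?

Reversing 28368235927 gives 72953286382.

72953286382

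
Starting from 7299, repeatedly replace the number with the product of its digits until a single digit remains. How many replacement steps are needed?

7299 → 1134 → 12 → 2 (3 steps)

3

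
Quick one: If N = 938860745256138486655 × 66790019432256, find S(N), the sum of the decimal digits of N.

168

938860745256138486655 × 66790019432256 = 62706527419839839691756094132543680
Sum of its 35 digits: 168.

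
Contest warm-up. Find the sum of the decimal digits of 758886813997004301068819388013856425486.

190

7+5+8+8+8+6+8+1+3+9+9+7+0+0+4+3+0+1+0+6+8+8+1+9+3+8+8+0+1+3+8+5+6+4+2+5+4+8+6 = 190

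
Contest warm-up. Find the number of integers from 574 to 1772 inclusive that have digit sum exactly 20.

The integers in [574, 1772] that have digit sum exactly 20: 578, 587, 596, 659, 668, 677, …, 1757, 1766.
54 qualify.

54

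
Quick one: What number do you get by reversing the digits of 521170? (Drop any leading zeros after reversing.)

71125

Reversing 521170 gives 71125.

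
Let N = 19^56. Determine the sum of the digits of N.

19^56 = 407569478172909828847318650548420153417875032325531352984650263038054881
Sum of its 72 digits: 316.

316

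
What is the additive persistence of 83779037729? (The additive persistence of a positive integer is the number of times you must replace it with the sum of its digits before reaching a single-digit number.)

2

83779037729 → 62 → 8 (2 steps)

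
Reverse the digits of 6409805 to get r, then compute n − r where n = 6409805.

Reverse of 6409805 is 5089046.
6409805 − 5089046 = 1320759

1320759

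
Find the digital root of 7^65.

4

The digital root of n equals n mod 9 (or 9 when 9 | n), so we need 7^65 mod 9.
7^65 ≡ 4 (mod 9), so the digital root is 4.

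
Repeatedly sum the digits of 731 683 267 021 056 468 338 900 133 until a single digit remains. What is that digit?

6

7+3+1+6+8+3+2+6+7+0+2+1+0+5+6+4+6+8+3+3+8+9+0+0+1+3+3 = 105
1+0+5 = 6
(Equivalently, 731 683 267 021 056 468 338 900 133 mod 9 = 6.)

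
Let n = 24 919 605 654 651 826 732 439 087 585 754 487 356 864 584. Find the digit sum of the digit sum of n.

8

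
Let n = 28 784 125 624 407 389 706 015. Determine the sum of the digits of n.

99

2+8+7+8+4+1+2+5+6+2+4+4+0+7+3+8+9+7+0+6+0+1+5 = 99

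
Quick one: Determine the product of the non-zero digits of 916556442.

9×1×6×5×5×6×4×4×2 = 259200

259200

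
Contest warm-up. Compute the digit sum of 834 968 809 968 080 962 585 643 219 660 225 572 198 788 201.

225

8+3+4+9+6+8+8+0+9+9+6+8+0+8+0+9+6+2+5+8+5+6+4+3+2+1+9+6+6+0+2+2+5+5+7+2+1+9+8+7+8+8+2+0+1 = 225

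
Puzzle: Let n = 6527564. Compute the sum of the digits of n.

6+5+2+7+5+6+4 = 35

35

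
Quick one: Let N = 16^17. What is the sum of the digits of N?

16^17 = 295147905179352825856
Sum of its 21 digits: 103.

103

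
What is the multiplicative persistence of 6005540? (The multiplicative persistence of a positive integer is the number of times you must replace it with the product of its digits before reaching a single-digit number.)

6005540 → 0 (1 step)

1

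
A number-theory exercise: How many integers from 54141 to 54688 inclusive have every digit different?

The integers in [54141, 54688] that have every digit different: 54160, 54162, 54163, 54167, 54168, 54169, …, 54683, 54687.
143 qualify.

143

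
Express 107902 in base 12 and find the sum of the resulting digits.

25

107902 in base 12 is 5253A.
Digit sum: 5+2+5+3+10 = 25.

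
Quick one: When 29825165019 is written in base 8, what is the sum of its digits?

48

29825165019 in base 8 is 336155763333.
Digit sum: 3+3+6+1+5+5+7+6+3+3+3+3 = 48.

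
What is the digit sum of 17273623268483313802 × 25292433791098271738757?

17273623268483313802 × 25292433791098271738757 = 436891972850488740318588712067563796424114
Sum of its 42 digits: 201.

201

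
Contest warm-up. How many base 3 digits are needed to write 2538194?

14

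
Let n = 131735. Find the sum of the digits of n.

20

1+3+1+7+3+5 = 20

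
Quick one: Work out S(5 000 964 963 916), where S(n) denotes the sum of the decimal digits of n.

58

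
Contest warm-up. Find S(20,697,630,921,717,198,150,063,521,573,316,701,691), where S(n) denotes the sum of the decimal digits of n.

150

2+0+6+9+7+6+3+0+9+2+1+7+1+7+1+9+8+1+5+0+0+6+3+5+2+1+5+7+3+3+1+6+7+0+1+6+9+1 = 150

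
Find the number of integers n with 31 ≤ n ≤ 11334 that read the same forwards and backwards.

201

The integers in [31, 11334] that read the same forwards and backwards: 33, 44, 55, 66, 77, 88, …, 11211, 11311.
201 qualify.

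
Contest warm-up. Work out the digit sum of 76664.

29

7+6+6+6+4 = 29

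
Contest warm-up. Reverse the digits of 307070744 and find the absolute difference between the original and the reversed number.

139999959

Reverse of 307070744 is 447070703.
|307070744 − 447070703| = 139999959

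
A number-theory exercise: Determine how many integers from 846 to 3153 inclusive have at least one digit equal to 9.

The integers in [846, 3153] that have at least one digit equal to 9: 849, 859, 869, 879, 889, 890, …, 3139, 3149.
681 qualify.

681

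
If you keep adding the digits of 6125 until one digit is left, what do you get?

5

6+1+2+5 = 14
1+4 = 5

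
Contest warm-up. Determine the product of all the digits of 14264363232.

124416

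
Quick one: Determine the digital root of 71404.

7+1+4+0+4 = 16
1+6 = 7

7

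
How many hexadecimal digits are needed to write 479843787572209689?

15

479843787572209689 in base 16 is 6A8BF61E9EB6819, which has 15 digits.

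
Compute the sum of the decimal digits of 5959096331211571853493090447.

5+9+5+9+0+9+6+3+3+1+2+1+1+5+7+1+8+5+3+4+9+3+0+9+0+4+4+7 = 123

123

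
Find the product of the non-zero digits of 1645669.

1×6×4×5×6×6×9 = 38880

38880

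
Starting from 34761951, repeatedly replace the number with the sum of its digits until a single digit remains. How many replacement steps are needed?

2

34761951 → 36 → 9 (2 steps)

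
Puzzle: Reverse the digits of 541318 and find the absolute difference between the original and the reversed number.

Reverse of 541318 is 813145.
|541318 − 813145| = 271827

271827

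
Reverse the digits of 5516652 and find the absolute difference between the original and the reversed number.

Reverse of 5516652 is 2566155.
|5516652 − 2566155| = 2950497

2950497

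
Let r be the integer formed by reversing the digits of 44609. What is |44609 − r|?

Reverse of 44609 is 90644.
|44609 − 90644| = 46035

46035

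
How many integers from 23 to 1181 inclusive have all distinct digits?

774

The integers in [23, 1181] that have all distinct digits: 23, 24, 25, 26, 27, 28, …, 1097, 1098.
774 qualify.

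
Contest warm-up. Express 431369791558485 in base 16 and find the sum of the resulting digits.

60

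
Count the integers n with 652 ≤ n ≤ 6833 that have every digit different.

3182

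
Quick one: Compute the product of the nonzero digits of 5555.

625

5×5×5×5 = 625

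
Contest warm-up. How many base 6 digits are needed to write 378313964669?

378313964669 in base 6 is 445443421112045, which has 15 digits.

15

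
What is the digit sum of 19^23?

145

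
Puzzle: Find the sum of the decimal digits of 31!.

135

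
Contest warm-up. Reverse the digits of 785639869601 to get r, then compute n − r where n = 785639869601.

Reverse of 785639869601 is 106968936587.
785639869601 − 106968936587 = 678670933014

678670933014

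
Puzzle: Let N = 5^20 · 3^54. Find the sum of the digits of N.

5^20 · 3^54 = 5545591068557744950331704044342041015625
Sum of its 40 digits: 153.

153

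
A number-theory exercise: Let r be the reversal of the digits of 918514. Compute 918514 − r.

502695

Reverse of 918514 is 415819.
918514 − 415819 = 502695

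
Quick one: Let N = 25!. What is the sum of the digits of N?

25! = 15511210043330985984000000
Sum of its 26 digits: 72.

72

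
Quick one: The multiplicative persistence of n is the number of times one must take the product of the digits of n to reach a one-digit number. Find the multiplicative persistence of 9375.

3

9375 → 945 → 180 → 0 (3 steps)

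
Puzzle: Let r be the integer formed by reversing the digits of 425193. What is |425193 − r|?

Reverse of 425193 is 391524.
|425193 − 391524| = 33669

33669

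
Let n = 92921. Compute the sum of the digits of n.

23

9+2+9+2+1 = 23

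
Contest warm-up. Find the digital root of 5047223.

5+0+4+7+2+2+3 = 23
2+3 = 5

5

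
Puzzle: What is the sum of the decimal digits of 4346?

17

4+3+4+6 = 17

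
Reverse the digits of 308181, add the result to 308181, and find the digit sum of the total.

42

Reversal of 308181 is 181803; 308181 + 181803 = 489984.
Digit sum of 489984: 4+8+9+9+8+4 = 42.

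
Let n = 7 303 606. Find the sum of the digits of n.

25

7+3+0+3+6+0+6 = 25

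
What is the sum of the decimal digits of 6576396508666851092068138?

124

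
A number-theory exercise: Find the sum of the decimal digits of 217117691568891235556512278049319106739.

175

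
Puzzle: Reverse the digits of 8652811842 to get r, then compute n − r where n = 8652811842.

6171629274

Reverse of 8652811842 is 2481182568.
8652811842 − 2481182568 = 6171629274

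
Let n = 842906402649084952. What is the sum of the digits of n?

82

8+4+2+9+0+6+4+0+2+6+4+9+0+8+4+9+5+2 = 82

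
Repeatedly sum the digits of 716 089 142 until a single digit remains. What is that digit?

7+1+6+0+8+9+1+4+2 = 38
3+8 = 11
1+1 = 2

2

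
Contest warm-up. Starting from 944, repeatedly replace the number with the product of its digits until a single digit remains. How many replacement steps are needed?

3

944 → 144 → 16 → 6 (3 steps)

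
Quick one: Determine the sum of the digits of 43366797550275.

4+3+3+6+6+7+9+7+5+5+0+2+7+5 = 69

69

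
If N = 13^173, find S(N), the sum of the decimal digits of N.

13^173 = 5154659103493548168018600948578521560944185186299897149565740804280621981053567041137954039892175435499848015635167408815883474444666579366866117965856083148527432458499712002011930036760483453
Sum of its 193 digits: 889.

889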